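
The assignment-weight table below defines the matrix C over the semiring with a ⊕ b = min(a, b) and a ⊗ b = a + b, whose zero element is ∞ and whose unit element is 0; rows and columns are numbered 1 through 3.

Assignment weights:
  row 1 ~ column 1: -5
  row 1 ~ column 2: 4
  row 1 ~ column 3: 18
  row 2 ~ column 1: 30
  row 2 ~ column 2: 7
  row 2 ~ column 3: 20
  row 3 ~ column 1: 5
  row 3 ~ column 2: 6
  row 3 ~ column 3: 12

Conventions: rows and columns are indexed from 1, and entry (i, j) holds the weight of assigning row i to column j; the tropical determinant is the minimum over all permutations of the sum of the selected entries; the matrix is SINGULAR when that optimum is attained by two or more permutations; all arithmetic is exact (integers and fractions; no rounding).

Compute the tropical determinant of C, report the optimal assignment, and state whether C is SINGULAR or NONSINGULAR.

σ = (1, 2, 3): (-5) + 7 + 12 = 14
σ = (1, 3, 2): (-5) + 20 + 6 = 21
σ = (2, 1, 3): 4 + 30 + 12 = 46
σ = (2, 3, 1): 4 + 20 + 5 = 29
σ = (3, 1, 2): 18 + 30 + 6 = 54
σ = (3, 2, 1): 18 + 7 + 5 = 30
Optimal value attained by: σ = (1, 2, 3).
Answer: det⊕(C) = 14; verdict: NONSINGULAR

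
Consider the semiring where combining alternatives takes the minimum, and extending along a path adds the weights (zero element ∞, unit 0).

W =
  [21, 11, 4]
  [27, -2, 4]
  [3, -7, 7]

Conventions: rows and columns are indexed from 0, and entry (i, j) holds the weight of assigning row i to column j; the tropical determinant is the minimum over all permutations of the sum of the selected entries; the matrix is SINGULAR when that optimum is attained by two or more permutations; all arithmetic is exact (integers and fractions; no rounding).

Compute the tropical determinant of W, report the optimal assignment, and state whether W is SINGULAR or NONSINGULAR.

σ = (0, 1, 2): 21 + (-2) + 7 = 26
σ = (0, 2, 1): 21 + 4 + (-7) = 18
σ = (1, 0, 2): 11 + 27 + 7 = 45
σ = (1, 2, 0): 11 + 4 + 3 = 18
σ = (2, 0, 1): 4 + 27 + (-7) = 24
σ = (2, 1, 0): 4 + (-2) + 3 = 5
Optimal value attained by: σ = (2, 1, 0).
Answer: det⊕(W) = 5; verdict: NONSINGULAR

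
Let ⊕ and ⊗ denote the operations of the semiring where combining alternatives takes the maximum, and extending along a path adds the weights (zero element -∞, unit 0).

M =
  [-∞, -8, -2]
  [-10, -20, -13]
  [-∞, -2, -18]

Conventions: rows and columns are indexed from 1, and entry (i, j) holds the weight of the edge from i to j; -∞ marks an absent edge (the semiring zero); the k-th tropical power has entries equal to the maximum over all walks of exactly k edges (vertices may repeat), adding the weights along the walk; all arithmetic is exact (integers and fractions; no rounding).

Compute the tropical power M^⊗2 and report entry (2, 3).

M^⊗2:
  [-18, -4, -20]
  [-30, -15, -12]
  [-12, -20, -15]
Key observation: the optimum is the walk 2->1->3, with weight (-10) + (-2) = -12.
Optimal value attained by: walk 2->1->3.
Answer: (M^⊗2)[2][3] = -12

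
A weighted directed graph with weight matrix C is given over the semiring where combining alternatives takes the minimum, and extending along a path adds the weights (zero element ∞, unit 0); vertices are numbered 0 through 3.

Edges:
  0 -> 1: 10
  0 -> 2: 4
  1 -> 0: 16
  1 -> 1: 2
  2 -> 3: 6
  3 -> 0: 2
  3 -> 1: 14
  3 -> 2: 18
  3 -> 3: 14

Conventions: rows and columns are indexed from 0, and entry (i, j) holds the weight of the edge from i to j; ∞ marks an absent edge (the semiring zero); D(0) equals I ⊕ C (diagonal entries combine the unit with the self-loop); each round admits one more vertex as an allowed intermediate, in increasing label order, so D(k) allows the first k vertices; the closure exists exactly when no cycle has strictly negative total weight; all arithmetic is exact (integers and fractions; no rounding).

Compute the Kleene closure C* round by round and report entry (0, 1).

D(0):
  [0, 10, 4, ∞]
  [16, 0, ∞, ∞]
  [∞, ∞, 0, 6]
  [2, 14, 18, 0]
D(1):
  [0, 10, 4, ∞]
  [16, 0, 20, ∞]
  [∞, ∞, 0, 6]
  [2, 12, 6, 0]
D(2):
  [0, 10, 4, ∞]
  [16, 0, 20, ∞]
  [∞, ∞, 0, 6]
  [2, 12, 6, 0]
D(3):
  [0, 10, 4, 10]
  [16, 0, 20, 26]
  [∞, ∞, 0, 6]
  [2, 12, 6, 0]
D(4):
  [0, 10, 4, 10]
  [16, 0, 20, 26]
  [8, 18, 0, 6]
  [2, 12, 6, 0]
Answer: C*[0][1] = 10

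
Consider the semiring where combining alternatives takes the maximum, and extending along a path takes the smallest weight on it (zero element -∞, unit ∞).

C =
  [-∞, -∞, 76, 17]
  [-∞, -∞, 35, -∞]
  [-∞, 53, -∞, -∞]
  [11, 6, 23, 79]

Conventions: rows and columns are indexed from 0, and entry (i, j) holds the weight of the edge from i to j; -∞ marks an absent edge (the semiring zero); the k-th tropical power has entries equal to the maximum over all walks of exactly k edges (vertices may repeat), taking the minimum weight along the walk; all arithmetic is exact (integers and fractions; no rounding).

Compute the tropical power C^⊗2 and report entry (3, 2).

C^⊗2:
  [11, 53, 17, 17]
  [-∞, 35, -∞, -∞]
  [-∞, -∞, 35, -∞]
  [11, 23, 23, 79]
Key observation: the optimum is the walk 3->3->2, with weight 79 min 23 = 23.
Optimal value attained by: walk 3->3->2.
Answer: (C^⊗2)[3][2] = 23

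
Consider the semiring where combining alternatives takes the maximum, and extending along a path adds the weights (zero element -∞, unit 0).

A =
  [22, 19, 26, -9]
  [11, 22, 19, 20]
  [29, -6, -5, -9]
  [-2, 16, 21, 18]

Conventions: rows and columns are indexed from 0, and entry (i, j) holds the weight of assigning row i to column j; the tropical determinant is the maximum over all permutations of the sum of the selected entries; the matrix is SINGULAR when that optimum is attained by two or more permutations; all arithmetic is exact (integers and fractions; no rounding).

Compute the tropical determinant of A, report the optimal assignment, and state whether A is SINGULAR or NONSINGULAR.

σ = (0, 1, 2, 3): 22 + 22 + (-5) + 18 = 57
σ = (0, 1, 3, 2): 22 + 22 + (-9) + 21 = 56
σ = (0, 2, 1, 3): 22 + 19 + (-6) + 18 = 53
σ = (0, 2, 3, 1): 22 + 19 + (-9) + 16 = 48
σ = (0, 3, 1, 2): 22 + 20 + (-6) + 21 = 57
σ = (0, 3, 2, 1): 22 + 20 + (-5) + 16 = 53
σ = (1, 0, 2, 3): 19 + 11 + (-5) + 18 = 43
σ = (1, 0, 3, 2): 19 + 11 + (-9) + 21 = 42
σ = (1, 2, 0, 3): 19 + 19 + 29 + 18 = 85
σ = (1, 2, 3, 0): 19 + 19 + (-9) + (-2) = 27
σ = (1, 3, 0, 2): 19 + 20 + 29 + 21 = 89
σ = (1, 3, 2, 0): 19 + 20 + (-5) + (-2) = 32
σ = (2, 0, 1, 3): 26 + 11 + (-6) + 18 = 49
σ = (2, 0, 3, 1): 26 + 11 + (-9) + 16 = 44
σ = (2, 1, 0, 3): 26 + 22 + 29 + 18 = 95
σ = (2, 1, 3, 0): 26 + 22 + (-9) + (-2) = 37
σ = (2, 3, 0, 1): 26 + 20 + 29 + 16 = 91
σ = (2, 3, 1, 0): 26 + 20 + (-6) + (-2) = 38
σ = (3, 0, 1, 2): (-9) + 11 + (-6) + 21 = 17
σ = (3, 0, 2, 1): (-9) + 11 + (-5) + 16 = 13
σ = (3, 1, 0, 2): (-9) + 22 + 29 + 21 = 63
σ = (3, 1, 2, 0): (-9) + 22 + (-5) + (-2) = 6
σ = (3, 2, 0, 1): (-9) + 19 + 29 + 16 = 55
σ = (3, 2, 1, 0): (-9) + 19 + (-6) + (-2) = 2
Optimal value attained by: σ = (2, 1, 0, 3).
Answer: det⊕(A) = 95; verdict: NONSINGULAR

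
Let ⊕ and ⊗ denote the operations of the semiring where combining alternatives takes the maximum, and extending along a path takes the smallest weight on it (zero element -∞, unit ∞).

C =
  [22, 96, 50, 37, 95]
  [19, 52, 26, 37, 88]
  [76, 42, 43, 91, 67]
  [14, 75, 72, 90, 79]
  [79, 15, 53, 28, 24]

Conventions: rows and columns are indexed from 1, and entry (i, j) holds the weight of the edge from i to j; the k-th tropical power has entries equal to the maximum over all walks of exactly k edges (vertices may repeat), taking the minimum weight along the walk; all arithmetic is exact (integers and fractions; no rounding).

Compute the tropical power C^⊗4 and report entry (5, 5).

C^⊗2:
  [79, 52, 53, 50, 88]
  [79, 52, 53, 37, 52]
  [67, 76, 72, 90, 79]
  [79, 75, 72, 90, 79]
  [53, 79, 50, 53, 79]
C^⊗3:
  [79, 79, 53, 53, 79]
  [53, 79, 52, 53, 79]
  [79, 75, 72, 90, 79]
  [79, 79, 72, 90, 79]
  [79, 53, 53, 53, 79]
C^⊗4:
  [79, 79, 53, 53, 79]
  [79, 53, 53, 53, 79]
  [79, 79, 72, 90, 79]
  [79, 79, 72, 90, 79]
  [79, 79, 53, 53, 79]
Key observation: the optimum is the walk 5->1->5->1->5, with weight 79 min 95 min 79 min 95 = 79.
Optimal value attained by: walk 5->1->5->1->5.
Answer: (C^⊗4)[5][5] = 79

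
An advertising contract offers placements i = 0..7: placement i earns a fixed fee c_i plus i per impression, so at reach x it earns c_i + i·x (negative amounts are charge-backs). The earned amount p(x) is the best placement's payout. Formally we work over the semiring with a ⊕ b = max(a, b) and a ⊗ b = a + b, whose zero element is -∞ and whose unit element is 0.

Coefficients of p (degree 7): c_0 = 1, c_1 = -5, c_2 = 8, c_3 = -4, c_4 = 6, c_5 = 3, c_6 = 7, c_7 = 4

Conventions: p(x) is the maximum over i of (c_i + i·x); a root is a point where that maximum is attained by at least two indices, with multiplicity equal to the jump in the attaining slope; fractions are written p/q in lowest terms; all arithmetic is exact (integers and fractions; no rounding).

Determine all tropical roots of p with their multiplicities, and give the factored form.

hull edge (i=0, c=1) to (i=2, c=8): slope 7/2, span 2
hull edge (i=2, c=8) to (i=6, c=7): slope -1/4, span 4
hull edge (i=6, c=7) to (i=7, c=4): slope -3, span 1
Factored form: p(x) = 4 ⊗ (x ⊕ (-7/2)) ⊗ (x ⊕ (-7/2)) ⊗ (x ⊕ 1/4) ⊗ (x ⊕ 1/4) ⊗ (x ⊕ 1/4) ⊗ (x ⊕ 1/4) ⊗ (x ⊕ 3)
Answer: roots = -7/2 (mult 2), 1/4 (mult 4), 3 (mult 1)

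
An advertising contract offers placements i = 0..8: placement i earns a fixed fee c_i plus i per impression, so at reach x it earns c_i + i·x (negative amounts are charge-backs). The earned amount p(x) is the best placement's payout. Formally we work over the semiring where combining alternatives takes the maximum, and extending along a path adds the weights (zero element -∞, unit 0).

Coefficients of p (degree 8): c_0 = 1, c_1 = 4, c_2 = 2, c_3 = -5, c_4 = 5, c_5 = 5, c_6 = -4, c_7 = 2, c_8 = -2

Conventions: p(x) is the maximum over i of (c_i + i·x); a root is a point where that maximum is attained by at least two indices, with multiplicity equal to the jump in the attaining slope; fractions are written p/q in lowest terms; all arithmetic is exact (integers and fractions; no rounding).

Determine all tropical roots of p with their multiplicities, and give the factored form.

hull edge (i=0, c=1) to (i=1, c=4): slope 3, span 1
hull edge (i=1, c=4) to (i=4, c=5): slope 1/3, span 3
hull edge (i=4, c=5) to (i=5, c=5): slope 0, span 1
hull edge (i=5, c=5) to (i=7, c=2): slope -3/2, span 2
hull edge (i=7, c=2) to (i=8, c=-2): slope -4, span 1
Factored form: p(x) = -2 ⊗ (x ⊕ (-3)) ⊗ (x ⊕ (-1/3)) ⊗ (x ⊕ (-1/3)) ⊗ (x ⊕ (-1/3)) ⊗ (x ⊕ 0) ⊗ (x ⊕ 3/2) ⊗ (x ⊕ 3/2) ⊗ (x ⊕ 4)
Answer: roots = -3 (mult 1), -1/3 (mult 3), 0 (mult 1), 3/2 (mult 2), 4 (mult 1)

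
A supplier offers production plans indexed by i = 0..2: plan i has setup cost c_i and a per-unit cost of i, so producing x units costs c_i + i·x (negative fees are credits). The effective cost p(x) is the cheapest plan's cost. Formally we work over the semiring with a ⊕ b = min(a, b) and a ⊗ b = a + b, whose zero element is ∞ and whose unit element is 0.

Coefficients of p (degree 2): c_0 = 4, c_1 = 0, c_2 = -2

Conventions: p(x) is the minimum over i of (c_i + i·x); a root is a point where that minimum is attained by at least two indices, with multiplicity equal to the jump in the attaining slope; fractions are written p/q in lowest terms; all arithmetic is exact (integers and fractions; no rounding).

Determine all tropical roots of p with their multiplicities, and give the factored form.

hull edge (i=0, c=4) to (i=1, c=0): slope -4, span 1
hull edge (i=1, c=0) to (i=2, c=-2): slope -2, span 1
Factored form: p(x) = -2 ⊗ (x ⊕ 2) ⊗ (x ⊕ 4)
Answer: roots = 2 (mult 1), 4 (mult 1)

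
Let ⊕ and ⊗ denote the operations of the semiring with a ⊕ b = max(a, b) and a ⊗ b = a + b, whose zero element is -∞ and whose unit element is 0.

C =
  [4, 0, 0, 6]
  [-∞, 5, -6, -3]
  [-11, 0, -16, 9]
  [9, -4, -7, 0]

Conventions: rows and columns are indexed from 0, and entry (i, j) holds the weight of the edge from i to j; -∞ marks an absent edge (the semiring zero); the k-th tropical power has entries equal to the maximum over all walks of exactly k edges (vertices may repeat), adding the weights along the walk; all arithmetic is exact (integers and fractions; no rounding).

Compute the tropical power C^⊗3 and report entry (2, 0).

C^⊗2:
  [15, 5, 4, 10]
  [6, 10, -1, 3]
  [18, 5, 2, 9]
  [13, 9, 9, 15]
C^⊗3:
  [19, 15, 15, 21]
  [12, 15, 6, 12]
  [22, 18, 18, 24]
  [24, 14, 13, 19]
Key observation: the optimum is the walk 2->3->0->0, with weight 9 + 9 + 4 = 22.
Optimal value attained by: walk 2->3->0->0.
Answer: (C^⊗3)[2][0] = 22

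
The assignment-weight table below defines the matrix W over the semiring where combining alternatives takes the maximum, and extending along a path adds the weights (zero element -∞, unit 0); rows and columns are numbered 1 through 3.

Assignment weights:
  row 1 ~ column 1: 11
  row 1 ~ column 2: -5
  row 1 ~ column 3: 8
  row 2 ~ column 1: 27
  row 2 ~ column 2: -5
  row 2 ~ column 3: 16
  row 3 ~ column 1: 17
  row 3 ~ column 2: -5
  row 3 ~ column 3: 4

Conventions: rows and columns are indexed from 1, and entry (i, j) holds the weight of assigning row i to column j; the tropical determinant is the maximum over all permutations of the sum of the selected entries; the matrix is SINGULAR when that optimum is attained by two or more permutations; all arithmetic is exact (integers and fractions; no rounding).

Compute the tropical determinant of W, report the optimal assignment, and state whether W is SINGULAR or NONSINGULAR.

σ = (1, 2, 3): 11 + (-5) + 4 = 10
σ = (1, 3, 2): 11 + 16 + (-5) = 22
σ = (2, 1, 3): (-5) + 27 + 4 = 26
σ = (2, 3, 1): (-5) + 16 + 17 = 28
σ = (3, 1, 2): 8 + 27 + (-5) = 30
σ = (3, 2, 1): 8 + (-5) + 17 = 20
Optimal value attained by: σ = (3, 1, 2).
Answer: det⊕(W) = 30; verdict: NONSINGULAR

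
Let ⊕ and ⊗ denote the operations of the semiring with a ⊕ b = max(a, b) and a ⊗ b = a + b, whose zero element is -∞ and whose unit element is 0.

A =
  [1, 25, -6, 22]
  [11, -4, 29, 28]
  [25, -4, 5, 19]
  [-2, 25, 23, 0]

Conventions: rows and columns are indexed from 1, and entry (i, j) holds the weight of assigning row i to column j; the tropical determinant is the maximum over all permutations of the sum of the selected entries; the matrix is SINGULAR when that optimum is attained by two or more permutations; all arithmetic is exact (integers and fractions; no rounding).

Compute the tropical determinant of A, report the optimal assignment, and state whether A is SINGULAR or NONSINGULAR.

σ = (1, 2, 3, 4): 1 + (-4) + 5 + 0 = 2
σ = (1, 2, 4, 3): 1 + (-4) + 19 + 23 = 39
σ = (1, 3, 2, 4): 1 + 29 + (-4) + 0 = 26
σ = (1, 3, 4, 2): 1 + 29 + 19 + 25 = 74
σ = (1, 4, 2, 3): 1 + 28 + (-4) + 23 = 48
σ = (1, 4, 3, 2): 1 + 28 + 5 + 25 = 59
σ = (2, 1, 3, 4): 25 + 11 + 5 + 0 = 41
σ = (2, 1, 4, 3): 25 + 11 + 19 + 23 = 78
σ = (2, 3, 1, 4): 25 + 29 + 25 + 0 = 79
σ = (2, 3, 4, 1): 25 + 29 + 19 + (-2) = 71
σ = (2, 4, 1, 3): 25 + 28 + 25 + 23 = 101
σ = (2, 4, 3, 1): 25 + 28 + 5 + (-2) = 56
σ = (3, 1, 2, 4): (-6) + 11 + (-4) + 0 = 1
σ = (3, 1, 4, 2): (-6) + 11 + 19 + 25 = 49
σ = (3, 2, 1, 4): (-6) + (-4) + 25 + 0 = 15
σ = (3, 2, 4, 1): (-6) + (-4) + 19 + (-2) = 7
σ = (3, 4, 1, 2): (-6) + 28 + 25 + 25 = 72
σ = (3, 4, 2, 1): (-6) + 28 + (-4) + (-2) = 16
σ = (4, 1, 2, 3): 22 + 11 + (-4) + 23 = 52
σ = (4, 1, 3, 2): 22 + 11 + 5 + 25 = 63
σ = (4, 2, 1, 3): 22 + (-4) + 25 + 23 = 66
σ = (4, 2, 3, 1): 22 + (-4) + 5 + (-2) = 21
σ = (4, 3, 1, 2): 22 + 29 + 25 + 25 = 101
σ = (4, 3, 2, 1): 22 + 29 + (-4) + (-2) = 45
Optimal value attained by: σ = (2, 4, 1, 3).
Answer: det⊕(A) = 101; verdict: SINGULAR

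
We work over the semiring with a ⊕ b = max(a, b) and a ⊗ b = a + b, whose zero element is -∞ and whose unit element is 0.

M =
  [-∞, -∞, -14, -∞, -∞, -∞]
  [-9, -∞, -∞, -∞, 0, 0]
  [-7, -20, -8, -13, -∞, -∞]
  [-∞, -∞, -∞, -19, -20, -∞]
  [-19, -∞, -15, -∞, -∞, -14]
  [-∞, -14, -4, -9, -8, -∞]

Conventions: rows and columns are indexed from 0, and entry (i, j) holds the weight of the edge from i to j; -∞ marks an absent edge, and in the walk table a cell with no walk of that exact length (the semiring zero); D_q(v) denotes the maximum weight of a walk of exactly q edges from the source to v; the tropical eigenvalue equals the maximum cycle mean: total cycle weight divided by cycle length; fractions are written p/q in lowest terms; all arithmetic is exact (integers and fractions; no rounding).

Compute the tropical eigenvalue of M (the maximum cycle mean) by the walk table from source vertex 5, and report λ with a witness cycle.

q=0: [-∞, -∞, -∞, -∞, -∞, 0]
q=1: [-∞, -14, -4, -9, -8, -∞]
q=2: [-11, -24, -12, -17, -14, -14]
q=3: [-19, -28, -18, -23, -22, -24]
q=4: [-25, -38, -26, -31, -28, -28]
q=5: [-33, -42, -32, -37, -36, -38]
q=6: [-39, -52, -40, -45, -42, -42]
Optimal cycle mean attained by: cycle 1->5->1, total 0 + (-14), length 2.
Answer: λ = -7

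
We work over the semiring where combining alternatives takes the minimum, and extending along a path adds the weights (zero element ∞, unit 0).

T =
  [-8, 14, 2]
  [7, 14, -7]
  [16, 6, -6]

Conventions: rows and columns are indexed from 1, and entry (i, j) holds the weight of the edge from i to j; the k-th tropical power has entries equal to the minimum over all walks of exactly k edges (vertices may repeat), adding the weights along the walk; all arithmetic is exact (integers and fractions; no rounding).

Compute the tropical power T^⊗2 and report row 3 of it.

T^⊗2:
  [-16, 6, -6]
  [-1, -1, -13]
  [8, 0, -12]
Answer: row 3 of T^⊗2 = [8, 0, -12]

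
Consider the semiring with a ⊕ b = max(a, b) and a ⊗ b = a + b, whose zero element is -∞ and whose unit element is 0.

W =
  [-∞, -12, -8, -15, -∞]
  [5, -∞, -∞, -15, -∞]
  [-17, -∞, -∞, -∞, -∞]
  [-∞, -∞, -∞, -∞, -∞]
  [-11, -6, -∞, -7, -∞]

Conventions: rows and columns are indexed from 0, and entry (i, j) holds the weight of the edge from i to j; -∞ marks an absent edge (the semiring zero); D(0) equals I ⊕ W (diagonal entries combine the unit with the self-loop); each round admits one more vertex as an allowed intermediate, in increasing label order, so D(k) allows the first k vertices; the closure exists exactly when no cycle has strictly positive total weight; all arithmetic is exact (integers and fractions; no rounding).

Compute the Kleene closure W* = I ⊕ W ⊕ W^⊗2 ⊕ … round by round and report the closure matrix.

D(0):
  [0, -12, -8, -15, -∞]
  [5, 0, -∞, -15, -∞]
  [-17, -∞, 0, -∞, -∞]
  [-∞, -∞, -∞, 0, -∞]
  [-11, -6, -∞, -7, 0]
D(1):
  [0, -12, -8, -15, -∞]
  [5, 0, -3, -10, -∞]
  [-17, -29, 0, -32, -∞]
  [-∞, -∞, -∞, 0, -∞]
  [-11, -6, -19, -7, 0]
D(2):
  [0, -12, -8, -15, -∞]
  [5, 0, -3, -10, -∞]
  [-17, -29, 0, -32, -∞]
  [-∞, -∞, -∞, 0, -∞]
  [-1, -6, -9, -7, 0]
D(3):
  [0, -12, -8, -15, -∞]
  [5, 0, -3, -10, -∞]
  [-17, -29, 0, -32, -∞]
  [-∞, -∞, -∞, 0, -∞]
  [-1, -6, -9, -7, 0]
D(4):
  [0, -12, -8, -15, -∞]
  [5, 0, -3, -10, -∞]
  [-17, -29, 0, -32, -∞]
  [-∞, -∞, -∞, 0, -∞]
  [-1, -6, -9, -7, 0]
D(5):
  [0, -12, -8, -15, -∞]
  [5, 0, -3, -10, -∞]
  [-17, -29, 0, -32, -∞]
  [-∞, -∞, -∞, 0, -∞]
  [-1, -6, -9, -7, 0]
Answer: W* = [[0, -12, -8, -15, -∞], [5, 0, -3, -10, -∞], [-17, -29, 0, -32, -∞], [-∞, -∞, -∞, 0, -∞], [-1, -6, -9, -7, 0]]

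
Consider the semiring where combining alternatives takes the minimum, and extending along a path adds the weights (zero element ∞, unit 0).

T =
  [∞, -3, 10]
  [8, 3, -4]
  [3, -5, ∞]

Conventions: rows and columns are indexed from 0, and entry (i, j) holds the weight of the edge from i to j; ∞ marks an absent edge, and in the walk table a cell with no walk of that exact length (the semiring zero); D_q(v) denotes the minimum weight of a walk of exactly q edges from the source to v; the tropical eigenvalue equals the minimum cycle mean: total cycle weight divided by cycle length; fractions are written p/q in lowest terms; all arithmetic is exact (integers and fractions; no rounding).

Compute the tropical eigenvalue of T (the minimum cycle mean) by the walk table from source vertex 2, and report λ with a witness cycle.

q=0: [∞, ∞, 0]
q=1: [3, -5, ∞]
q=2: [3, -2, -9]
q=3: [-6, -14, -6]
Optimal cycle mean attained by: cycle 1->2->1, total (-4) + (-5), length 2.
Answer: λ = -9/2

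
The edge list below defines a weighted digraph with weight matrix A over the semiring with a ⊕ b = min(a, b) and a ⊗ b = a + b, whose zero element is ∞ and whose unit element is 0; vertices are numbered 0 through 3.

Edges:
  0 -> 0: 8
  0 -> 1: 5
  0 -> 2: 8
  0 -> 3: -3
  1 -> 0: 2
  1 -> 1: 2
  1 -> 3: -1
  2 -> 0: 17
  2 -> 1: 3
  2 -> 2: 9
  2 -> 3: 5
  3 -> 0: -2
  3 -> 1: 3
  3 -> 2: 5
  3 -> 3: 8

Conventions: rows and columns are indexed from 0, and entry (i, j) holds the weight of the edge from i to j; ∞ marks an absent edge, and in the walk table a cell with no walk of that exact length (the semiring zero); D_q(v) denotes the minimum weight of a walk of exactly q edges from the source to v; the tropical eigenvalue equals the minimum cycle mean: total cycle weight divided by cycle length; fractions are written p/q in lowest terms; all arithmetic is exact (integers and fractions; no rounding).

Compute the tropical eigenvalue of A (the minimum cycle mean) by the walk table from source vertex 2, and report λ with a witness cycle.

q=0: [∞, ∞, 0, ∞]
q=1: [17, 3, 9, 5]
q=2: [3, 5, 10, 2]
q=3: [0, 5, 7, 0]
q=4: [-2, 3, 5, -3]
Optimal cycle mean attained by: cycle 0->3->0, total (-3) + (-2), length 2.
Answer: λ = -5/2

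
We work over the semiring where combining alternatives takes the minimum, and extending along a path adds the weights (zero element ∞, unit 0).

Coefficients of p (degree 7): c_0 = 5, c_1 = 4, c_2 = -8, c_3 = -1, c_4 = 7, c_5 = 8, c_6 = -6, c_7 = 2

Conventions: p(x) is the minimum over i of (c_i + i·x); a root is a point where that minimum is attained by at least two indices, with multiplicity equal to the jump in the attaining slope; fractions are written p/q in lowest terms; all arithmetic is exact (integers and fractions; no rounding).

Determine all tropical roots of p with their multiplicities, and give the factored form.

hull edge (i=0, c=5) to (i=2, c=-8): slope -13/2, span 2
hull edge (i=2, c=-8) to (i=6, c=-6): slope 1/2, span 4
hull edge (i=6, c=-6) to (i=7, c=2): slope 8, span 1
Factored form: p(x) = 2 ⊗ (x ⊕ (-8)) ⊗ (x ⊕ (-1/2)) ⊗ (x ⊕ (-1/2)) ⊗ (x ⊕ (-1/2)) ⊗ (x ⊕ (-1/2)) ⊗ (x ⊕ 13/2) ⊗ (x ⊕ 13/2)
Answer: roots = -8 (mult 1), -1/2 (mult 4), 13/2 (mult 2)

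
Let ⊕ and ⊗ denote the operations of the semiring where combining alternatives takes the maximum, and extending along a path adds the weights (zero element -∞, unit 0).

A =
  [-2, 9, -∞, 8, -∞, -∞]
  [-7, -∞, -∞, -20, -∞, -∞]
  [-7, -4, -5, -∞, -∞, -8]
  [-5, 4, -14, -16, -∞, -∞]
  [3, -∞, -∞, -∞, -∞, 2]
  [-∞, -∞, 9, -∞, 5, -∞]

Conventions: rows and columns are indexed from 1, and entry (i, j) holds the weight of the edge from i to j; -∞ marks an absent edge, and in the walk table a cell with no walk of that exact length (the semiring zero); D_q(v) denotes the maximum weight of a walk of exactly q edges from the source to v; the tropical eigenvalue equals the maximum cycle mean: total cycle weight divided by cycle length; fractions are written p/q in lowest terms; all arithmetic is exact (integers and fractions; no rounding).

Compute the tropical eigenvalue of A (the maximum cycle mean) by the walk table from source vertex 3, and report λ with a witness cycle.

q=0: [-∞, -∞, 0, -∞, -∞, -∞]
q=1: [-7, -4, -5, -∞, -∞, -8]
q=2: [-9, 2, 1, 1, -3, -13]
q=3: [0, 5, -4, -1, -8, -1]
q=4: [-2, 9, 8, 8, 4, -6]
q=5: [7, 12, 3, 6, -1, 6]
q=6: [5, 16, 15, 15, 11, 1]
Optimal cycle mean attained by: cycle 5->6->5, total 2 + 5, length 2.
Answer: λ = 7/2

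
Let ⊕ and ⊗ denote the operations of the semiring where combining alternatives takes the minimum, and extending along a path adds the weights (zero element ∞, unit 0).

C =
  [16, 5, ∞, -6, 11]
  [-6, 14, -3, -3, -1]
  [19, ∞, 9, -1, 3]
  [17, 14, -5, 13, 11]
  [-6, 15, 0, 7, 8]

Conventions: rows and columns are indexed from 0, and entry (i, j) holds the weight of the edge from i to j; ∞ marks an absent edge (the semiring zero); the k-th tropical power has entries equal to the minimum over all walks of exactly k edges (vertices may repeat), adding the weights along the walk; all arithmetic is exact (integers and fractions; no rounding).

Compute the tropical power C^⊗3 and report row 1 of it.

C^⊗2:
  [-1, 8, -11, 2, 4]
  [-7, -1, -8, -12, 0]
  [-3, 13, -6, 8, 10]
  [5, 22, 4, -6, -2]
  [2, -1, 2, -12, 3]
C^⊗3:
  [-2, 4, -3, -12, -8]
  [-7, -2, -17, -13, -5]
  [4, 2, 3, -9, -3]
  [-8, 8, -11, -1, 5]
  [-7, 2, -17, -4, -2]
Answer: row 1 of C^⊗3 = [-7, -2, -17, -13, -5]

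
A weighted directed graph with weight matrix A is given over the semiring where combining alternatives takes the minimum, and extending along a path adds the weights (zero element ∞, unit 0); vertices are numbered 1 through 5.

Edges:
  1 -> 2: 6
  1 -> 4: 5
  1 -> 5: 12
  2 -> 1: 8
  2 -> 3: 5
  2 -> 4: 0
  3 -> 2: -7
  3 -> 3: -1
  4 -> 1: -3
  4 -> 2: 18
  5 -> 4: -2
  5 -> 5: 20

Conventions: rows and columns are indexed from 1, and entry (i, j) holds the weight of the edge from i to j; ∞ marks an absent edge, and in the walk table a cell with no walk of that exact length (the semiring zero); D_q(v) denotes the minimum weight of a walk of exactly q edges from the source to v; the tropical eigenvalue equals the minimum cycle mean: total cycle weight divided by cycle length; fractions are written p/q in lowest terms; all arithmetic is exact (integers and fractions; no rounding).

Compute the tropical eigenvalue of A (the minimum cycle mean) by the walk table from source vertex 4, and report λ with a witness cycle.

q=0: [∞, ∞, ∞, 0, ∞]
q=1: [-3, 18, ∞, ∞, ∞]
q=2: [26, 3, 23, 2, 9]
q=3: [-1, 16, 8, 3, 29]
q=4: [0, 1, 7, 4, 11]
q=5: [1, 0, 6, 1, 12]
Optimal cycle mean attained by: cycle 2->3->2, total 5 + (-7), length 2.
Answer: λ = -1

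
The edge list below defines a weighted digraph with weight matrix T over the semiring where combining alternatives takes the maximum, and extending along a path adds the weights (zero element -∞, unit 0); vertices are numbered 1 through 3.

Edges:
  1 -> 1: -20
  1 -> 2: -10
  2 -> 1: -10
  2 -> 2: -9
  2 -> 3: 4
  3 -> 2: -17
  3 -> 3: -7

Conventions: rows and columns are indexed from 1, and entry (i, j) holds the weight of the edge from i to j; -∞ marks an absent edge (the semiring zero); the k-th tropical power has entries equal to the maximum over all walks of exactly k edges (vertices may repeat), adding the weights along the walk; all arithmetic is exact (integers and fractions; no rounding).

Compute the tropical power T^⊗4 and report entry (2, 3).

T^⊗2:
  [-20, -19, -6]
  [-19, -13, -3]
  [-27, -24, -13]
T^⊗3:
  [-29, -23, -13]
  [-23, -20, -9]
  [-34, -30, -20]
T^⊗4:
  [-33, -30, -19]
  [-30, -26, -16]
  [-40, -37, -26]
Key observation: the optimum is the walk 2->3->2->3->3, with weight 4 + (-17) + 4 + (-7) = -16.
Optimal value attained by: walk 2->3->2->3->3.
Answer: (T^⊗4)[2][3] = -16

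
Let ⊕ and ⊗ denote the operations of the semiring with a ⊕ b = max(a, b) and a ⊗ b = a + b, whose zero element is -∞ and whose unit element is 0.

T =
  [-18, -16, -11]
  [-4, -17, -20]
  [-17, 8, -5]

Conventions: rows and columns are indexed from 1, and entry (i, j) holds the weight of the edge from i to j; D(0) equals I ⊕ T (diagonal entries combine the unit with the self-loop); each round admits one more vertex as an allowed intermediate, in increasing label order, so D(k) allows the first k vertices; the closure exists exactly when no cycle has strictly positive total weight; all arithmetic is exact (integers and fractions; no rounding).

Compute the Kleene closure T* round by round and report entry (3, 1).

D(0):
  [0, -16, -11]
  [-4, 0, -20]
  [-17, 8, 0]
D(1):
  [0, -16, -11]
  [-4, 0, -15]
  [-17, 8, 0]
D(2):
  [0, -16, -11]
  [-4, 0, -15]
  [4, 8, 0]
D(3):
  [0, -3, -11]
  [-4, 0, -15]
  [4, 8, 0]
Answer: T*[3][1] = 4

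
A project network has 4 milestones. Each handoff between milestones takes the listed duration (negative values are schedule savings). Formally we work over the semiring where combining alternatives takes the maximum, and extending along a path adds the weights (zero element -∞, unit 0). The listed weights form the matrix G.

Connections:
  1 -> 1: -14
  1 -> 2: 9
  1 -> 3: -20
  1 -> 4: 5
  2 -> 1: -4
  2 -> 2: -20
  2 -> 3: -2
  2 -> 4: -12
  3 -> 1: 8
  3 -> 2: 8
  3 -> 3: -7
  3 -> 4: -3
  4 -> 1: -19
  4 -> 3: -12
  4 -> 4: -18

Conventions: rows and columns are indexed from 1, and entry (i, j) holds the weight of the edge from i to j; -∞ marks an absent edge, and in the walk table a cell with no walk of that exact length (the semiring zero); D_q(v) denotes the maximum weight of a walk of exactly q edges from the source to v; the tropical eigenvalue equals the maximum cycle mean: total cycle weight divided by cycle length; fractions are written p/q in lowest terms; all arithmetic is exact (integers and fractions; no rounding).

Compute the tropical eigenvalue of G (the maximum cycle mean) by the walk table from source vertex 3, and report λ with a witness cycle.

q=0: [-∞, -∞, 0, -∞]
q=1: [8, 8, -7, -3]
q=2: [4, 17, 6, 13]
q=3: [14, 14, 15, 9]
q=4: [23, 23, 12, 19]
Optimal cycle mean attained by: cycle 1->2->3->1, total 9 + (-2) + 8, length 3.
Answer: λ = 5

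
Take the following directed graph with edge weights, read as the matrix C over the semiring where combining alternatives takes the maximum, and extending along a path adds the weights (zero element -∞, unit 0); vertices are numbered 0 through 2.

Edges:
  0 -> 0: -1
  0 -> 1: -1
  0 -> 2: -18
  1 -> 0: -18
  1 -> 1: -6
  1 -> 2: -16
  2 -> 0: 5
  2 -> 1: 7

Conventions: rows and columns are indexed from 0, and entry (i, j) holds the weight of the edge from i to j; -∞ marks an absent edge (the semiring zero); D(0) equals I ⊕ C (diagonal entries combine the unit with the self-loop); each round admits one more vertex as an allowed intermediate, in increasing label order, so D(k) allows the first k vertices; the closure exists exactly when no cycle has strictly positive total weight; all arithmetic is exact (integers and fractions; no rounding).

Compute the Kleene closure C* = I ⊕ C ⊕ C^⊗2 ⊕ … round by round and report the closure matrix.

D(0):
  [0, -1, -18]
  [-18, 0, -16]
  [5, 7, 0]
D(1):
  [0, -1, -18]
  [-18, 0, -16]
  [5, 7, 0]
D(2):
  [0, -1, -17]
  [-18, 0, -16]
  [5, 7, 0]
D(3):
  [0, -1, -17]
  [-11, 0, -16]
  [5, 7, 0]
Answer: C* = [[0, -1, -17], [-11, 0, -16], [5, 7, 0]]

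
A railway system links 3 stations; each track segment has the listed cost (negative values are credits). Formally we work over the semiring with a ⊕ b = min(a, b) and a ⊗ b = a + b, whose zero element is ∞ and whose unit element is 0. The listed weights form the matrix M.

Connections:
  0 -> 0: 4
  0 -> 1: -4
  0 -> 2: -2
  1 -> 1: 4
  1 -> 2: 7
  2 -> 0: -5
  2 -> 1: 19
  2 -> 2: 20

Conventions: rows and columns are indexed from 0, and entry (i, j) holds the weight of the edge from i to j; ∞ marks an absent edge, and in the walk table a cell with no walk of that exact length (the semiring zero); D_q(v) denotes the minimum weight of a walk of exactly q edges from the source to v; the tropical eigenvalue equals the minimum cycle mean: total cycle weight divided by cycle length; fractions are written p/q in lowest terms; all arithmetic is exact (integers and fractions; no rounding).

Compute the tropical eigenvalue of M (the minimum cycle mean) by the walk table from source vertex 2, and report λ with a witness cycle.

q=0: [∞, ∞, 0]
q=1: [-5, 19, 20]
q=2: [-1, -9, -7]
q=3: [-12, -5, -3]
Optimal cycle mean attained by: cycle 0->2->0, total (-2) + (-5), length 2.
Answer: λ = -7/2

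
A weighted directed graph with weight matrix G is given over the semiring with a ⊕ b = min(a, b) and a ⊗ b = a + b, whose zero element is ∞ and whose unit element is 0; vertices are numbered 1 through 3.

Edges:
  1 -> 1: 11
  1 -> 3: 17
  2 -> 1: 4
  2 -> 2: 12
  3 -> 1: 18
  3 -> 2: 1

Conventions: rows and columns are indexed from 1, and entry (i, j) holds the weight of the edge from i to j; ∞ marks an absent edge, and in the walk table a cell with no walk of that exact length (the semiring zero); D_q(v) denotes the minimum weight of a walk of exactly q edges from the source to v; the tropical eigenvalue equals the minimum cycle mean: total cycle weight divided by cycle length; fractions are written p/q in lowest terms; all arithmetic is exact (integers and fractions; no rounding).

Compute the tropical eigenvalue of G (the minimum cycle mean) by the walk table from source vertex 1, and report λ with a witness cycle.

q=0: [0, ∞, ∞]
q=1: [11, ∞, 17]
q=2: [22, 18, 28]
q=3: [22, 29, 39]
Optimal cycle mean attained by: cycle 1->3->2->1, total 17 + 1 + 4, length 3.
Answer: λ = 22/3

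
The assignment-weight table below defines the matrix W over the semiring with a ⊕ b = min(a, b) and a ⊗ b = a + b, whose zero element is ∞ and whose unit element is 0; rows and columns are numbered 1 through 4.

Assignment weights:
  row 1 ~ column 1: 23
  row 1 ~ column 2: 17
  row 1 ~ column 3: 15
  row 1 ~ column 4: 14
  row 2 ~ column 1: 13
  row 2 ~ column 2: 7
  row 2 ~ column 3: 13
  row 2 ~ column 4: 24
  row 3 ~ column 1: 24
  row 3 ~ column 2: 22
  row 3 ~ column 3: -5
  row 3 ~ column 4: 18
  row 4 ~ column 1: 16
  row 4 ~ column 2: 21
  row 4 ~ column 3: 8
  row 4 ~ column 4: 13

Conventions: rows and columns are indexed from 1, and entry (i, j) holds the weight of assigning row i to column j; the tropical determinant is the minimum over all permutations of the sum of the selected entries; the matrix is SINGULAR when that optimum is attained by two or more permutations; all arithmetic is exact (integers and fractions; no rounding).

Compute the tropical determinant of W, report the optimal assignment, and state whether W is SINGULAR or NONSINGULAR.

σ = (1, 2, 3, 4): 23 + 7 + (-5) + 13 = 38
σ = (1, 2, 4, 3): 23 + 7 + 18 + 8 = 56
σ = (1, 3, 2, 4): 23 + 13 + 22 + 13 = 71
σ = (1, 3, 4, 2): 23 + 13 + 18 + 21 = 75
σ = (1, 4, 2, 3): 23 + 24 + 22 + 8 = 77
σ = (1, 4, 3, 2): 23 + 24 + (-5) + 21 = 63
σ = (2, 1, 3, 4): 17 + 13 + (-5) + 13 = 38
σ = (2, 1, 4, 3): 17 + 13 + 18 + 8 = 56
σ = (2, 3, 1, 4): 17 + 13 + 24 + 13 = 67
σ = (2, 3, 4, 1): 17 + 13 + 18 + 16 = 64
σ = (2, 4, 1, 3): 17 + 24 + 24 + 8 = 73
σ = (2, 4, 3, 1): 17 + 24 + (-5) + 16 = 52
σ = (3, 1, 2, 4): 15 + 13 + 22 + 13 = 63
σ = (3, 1, 4, 2): 15 + 13 + 18 + 21 = 67
σ = (3, 2, 1, 4): 15 + 7 + 24 + 13 = 59
σ = (3, 2, 4, 1): 15 + 7 + 18 + 16 = 56
σ = (3, 4, 1, 2): 15 + 24 + 24 + 21 = 84
σ = (3, 4, 2, 1): 15 + 24 + 22 + 16 = 77
σ = (4, 1, 2, 3): 14 + 13 + 22 + 8 = 57
σ = (4, 1, 3, 2): 14 + 13 + (-5) + 21 = 43
σ = (4, 2, 1, 3): 14 + 7 + 24 + 8 = 53
σ = (4, 2, 3, 1): 14 + 7 + (-5) + 16 = 32
σ = (4, 3, 1, 2): 14 + 13 + 24 + 21 = 72
σ = (4, 3, 2, 1): 14 + 13 + 22 + 16 = 65
Optimal value attained by: σ = (4, 2, 3, 1).
Answer: det⊕(W) = 32; verdict: NONSINGULAR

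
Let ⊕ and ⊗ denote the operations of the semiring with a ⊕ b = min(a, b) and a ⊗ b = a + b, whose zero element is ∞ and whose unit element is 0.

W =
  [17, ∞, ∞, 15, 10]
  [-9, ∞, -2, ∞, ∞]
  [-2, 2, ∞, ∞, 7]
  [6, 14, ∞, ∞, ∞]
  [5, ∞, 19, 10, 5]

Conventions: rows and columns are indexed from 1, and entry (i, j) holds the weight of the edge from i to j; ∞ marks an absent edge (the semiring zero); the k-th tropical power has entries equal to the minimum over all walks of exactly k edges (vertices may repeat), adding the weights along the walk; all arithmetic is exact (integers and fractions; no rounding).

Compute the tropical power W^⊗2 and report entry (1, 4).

W^⊗2:
  [15, 29, 29, 20, 15]
  [-4, 0, ∞, 6, 1]
  [-7, ∞, 0, 13, 8]
  [5, ∞, 12, 21, 16]
  [10, 21, 24, 15, 10]
Key observation: the optimum is the walk 1->5->4, with weight 10 + 10 = 20.
Optimal value attained by: walk 1->5->4.
Answer: (W^⊗2)[1][4] = 20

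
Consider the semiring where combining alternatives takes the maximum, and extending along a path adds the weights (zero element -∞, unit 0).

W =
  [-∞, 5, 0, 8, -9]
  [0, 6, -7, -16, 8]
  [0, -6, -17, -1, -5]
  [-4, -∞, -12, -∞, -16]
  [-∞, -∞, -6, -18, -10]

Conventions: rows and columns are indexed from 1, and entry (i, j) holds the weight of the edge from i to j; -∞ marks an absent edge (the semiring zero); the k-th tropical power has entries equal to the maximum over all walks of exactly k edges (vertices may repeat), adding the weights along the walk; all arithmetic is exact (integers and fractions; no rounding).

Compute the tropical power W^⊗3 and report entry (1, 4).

W^⊗2:
  [5, 11, -2, -1, 13]
  [6, 12, 2, 8, 14]
  [-5, 5, 0, 8, 2]
  [-12, 1, -4, 4, -13]
  [-6, -12, -16, -7, -11]
W^⊗3:
  [11, 17, 7, 13, 19]
  [12, 18, 8, 14, 20]
  [5, 11, -2, 3, 13]
  [1, 7, -6, -4, 9]
  [-11, -1, -6, 2, -4]
Key observation: the optimum is the walk 1->2->1->4, with weight 5 + 0 + 8 = 13.
Optimal value attained by: walk 1->2->1->4.
Answer: (W^⊗3)[1][4] = 13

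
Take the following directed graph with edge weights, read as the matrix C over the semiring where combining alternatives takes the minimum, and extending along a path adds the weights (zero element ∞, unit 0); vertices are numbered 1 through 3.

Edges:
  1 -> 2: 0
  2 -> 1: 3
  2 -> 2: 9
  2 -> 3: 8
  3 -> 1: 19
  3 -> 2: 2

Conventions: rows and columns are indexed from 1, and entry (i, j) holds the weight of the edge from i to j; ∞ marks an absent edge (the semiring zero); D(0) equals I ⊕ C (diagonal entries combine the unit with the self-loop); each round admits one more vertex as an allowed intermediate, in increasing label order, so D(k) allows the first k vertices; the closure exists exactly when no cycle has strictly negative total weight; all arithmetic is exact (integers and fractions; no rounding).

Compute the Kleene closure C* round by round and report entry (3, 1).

D(0):
  [0, 0, ∞]
  [3, 0, 8]
  [19, 2, 0]
D(1):
  [0, 0, ∞]
  [3, 0, 8]
  [19, 2, 0]
D(2):
  [0, 0, 8]
  [3, 0, 8]
  [5, 2, 0]
D(3):
  [0, 0, 8]
  [3, 0, 8]
  [5, 2, 0]
Answer: C*[3][1] = 5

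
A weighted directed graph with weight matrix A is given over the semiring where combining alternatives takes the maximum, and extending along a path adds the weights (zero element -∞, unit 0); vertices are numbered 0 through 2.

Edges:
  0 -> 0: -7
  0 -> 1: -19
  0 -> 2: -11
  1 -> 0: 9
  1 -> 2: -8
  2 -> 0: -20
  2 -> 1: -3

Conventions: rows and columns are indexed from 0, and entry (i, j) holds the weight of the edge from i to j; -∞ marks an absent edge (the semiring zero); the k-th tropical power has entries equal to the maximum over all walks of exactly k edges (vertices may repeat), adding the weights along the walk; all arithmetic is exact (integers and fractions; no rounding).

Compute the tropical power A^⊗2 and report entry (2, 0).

A^⊗2:
  [-10, -14, -18]
  [2, -10, -2]
  [6, -39, -11]
Key observation: the optimum is the walk 2->1->0, with weight (-3) + 9 = 6.
Optimal value attained by: walk 2->1->0.
Answer: (A^⊗2)[2][0] = 6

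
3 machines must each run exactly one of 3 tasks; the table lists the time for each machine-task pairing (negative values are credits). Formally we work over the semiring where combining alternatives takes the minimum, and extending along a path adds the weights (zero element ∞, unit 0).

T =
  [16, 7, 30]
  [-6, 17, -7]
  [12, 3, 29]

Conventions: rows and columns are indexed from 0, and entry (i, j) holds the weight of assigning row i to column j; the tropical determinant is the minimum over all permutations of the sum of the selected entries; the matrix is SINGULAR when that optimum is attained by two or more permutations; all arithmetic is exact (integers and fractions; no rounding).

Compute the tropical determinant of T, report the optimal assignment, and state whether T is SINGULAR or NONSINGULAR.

σ = (0, 1, 2): 16 + 17 + 29 = 62
σ = (0, 2, 1): 16 + (-7) + 3 = 12
σ = (1, 0, 2): 7 + (-6) + 29 = 30
σ = (1, 2, 0): 7 + (-7) + 12 = 12
σ = (2, 0, 1): 30 + (-6) + 3 = 27
σ = (2, 1, 0): 30 + 17 + 12 = 59
Optimal value attained by: σ = (0, 2, 1).
Answer: det⊕(T) = 12; verdict: SINGULAR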